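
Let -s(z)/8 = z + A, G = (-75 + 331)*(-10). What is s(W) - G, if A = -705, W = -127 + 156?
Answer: 7968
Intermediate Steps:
W = 29
G = -2560 (G = 256*(-10) = -2560)
s(z) = 5640 - 8*z (s(z) = -8*(z - 705) = -8*(-705 + z) = 5640 - 8*z)
s(W) - G = (5640 - 8*29) - 1*(-2560) = (5640 - 232) + 2560 = 5408 + 2560 = 7968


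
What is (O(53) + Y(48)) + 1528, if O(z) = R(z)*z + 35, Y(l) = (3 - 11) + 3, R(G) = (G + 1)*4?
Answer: 13006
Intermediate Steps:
R(G) = 4 + 4*G (R(G) = (1 + G)*4 = 4 + 4*G)
Y(l) = -5 (Y(l) = -8 + 3 = -5)
O(z) = 35 + z*(4 + 4*z) (O(z) = (4 + 4*z)*z + 35 = z*(4 + 4*z) + 35 = 35 + z*(4 + 4*z))
(O(53) + Y(48)) + 1528 = ((35 + 4*53*(1 + 53)) - 5) + 1528 = ((35 + 4*53*54) - 5) + 1528 = ((35 + 11448) - 5) + 1528 = (11483 - 5) + 1528 = 11478 + 1528 = 13006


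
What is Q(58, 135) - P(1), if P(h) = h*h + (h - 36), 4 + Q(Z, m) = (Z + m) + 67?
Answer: 290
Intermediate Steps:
Q(Z, m) = 63 + Z + m (Q(Z, m) = -4 + ((Z + m) + 67) = -4 + (67 + Z + m) = 63 + Z + m)
P(h) = -36 + h + h**2 (P(h) = h**2 + (-36 + h) = -36 + h + h**2)
Q(58, 135) - P(1) = (63 + 58 + 135) - (-36 + 1 + 1**2) = 256 - (-36 + 1 + 1) = 256 - 1*(-34) = 256 + 34 = 290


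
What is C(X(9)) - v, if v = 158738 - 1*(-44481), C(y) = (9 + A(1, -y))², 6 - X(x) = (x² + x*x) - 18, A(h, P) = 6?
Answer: -202994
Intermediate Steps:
X(x) = 24 - 2*x² (X(x) = 6 - ((x² + x*x) - 18) = 6 - ((x² + x²) - 18) = 6 - (2*x² - 18) = 6 - (-18 + 2*x²) = 6 + (18 - 2*x²) = 24 - 2*x²)
C(y) = 225 (C(y) = (9 + 6)² = 15² = 225)
v = 203219 (v = 158738 + 44481 = 203219)
C(X(9)) - v = 225 - 1*203219 = 225 - 203219 = -202994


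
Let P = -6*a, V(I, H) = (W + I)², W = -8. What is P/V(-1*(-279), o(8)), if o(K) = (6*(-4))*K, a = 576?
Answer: -3456/73441 ≈ -0.047058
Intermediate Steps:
o(K) = -24*K
V(I, H) = (-8 + I)²
P = -3456 (P = -6*576 = -3456)
P/V(-1*(-279), o(8)) = -3456/(-8 - 1*(-279))² = -3456/(-8 + 279)² = -3456/(271²) = -3456/73441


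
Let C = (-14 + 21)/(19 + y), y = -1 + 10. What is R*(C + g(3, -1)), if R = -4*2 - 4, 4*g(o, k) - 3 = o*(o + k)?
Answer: -30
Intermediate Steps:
y = 9
g(o, k) = 3/4 + o*(k + o)/4 (g(o, k) = 3/4 + (o*(o + k))/4 = 3/4 + (o*(k + o))/4 = 3/4 + o*(k + o)/4)
C = 1/4 (C = (-14 + 21)/(19 + 9) = 7/28 = 7*(1/28) = 1/4 ≈ 0.25000)
R = -12 (R = -8 - 4 = -12)
R*(C + g(3, -1)) = -12*(1/4 + (3/4 + (1/4)*3**2 + (1/4)*(-1)*3)) = -12*(1/4 + (3/4 + (1/4)*9 - 3/4)) = -12*(1/4 + (3/4 + 9/4 - 3/4)) = -12*(1/4 + 9/4) = -12*5/2 = -30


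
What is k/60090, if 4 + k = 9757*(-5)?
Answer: -16263/20030 ≈ -0.81193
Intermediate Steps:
k = -48789 (k = -4 + 9757*(-5) = -4 - 48785 = -48789)
k/60090 = -48789/60090 = -48789*1/60090 = -16263/20030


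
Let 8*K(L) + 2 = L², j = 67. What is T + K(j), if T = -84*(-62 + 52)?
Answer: 11207/8 ≈ 1400.9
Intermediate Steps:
T = 840 (T = -84*(-10) = 840)
K(L) = -¼ + L²/8
T + K(j) = 840 + (-¼ + (⅛)*67²) = 840 + (-¼ + (⅛)*4489) = 840 + (-¼ + 4489/8) = 840 + 4487/8 = 11207/8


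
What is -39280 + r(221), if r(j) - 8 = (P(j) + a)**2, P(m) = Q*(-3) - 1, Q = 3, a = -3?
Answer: -39103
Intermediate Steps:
P(m) = -10 (P(m) = 3*(-3) - 1 = -9 - 1 = -10)
r(j) = 177 (r(j) = 8 + (-10 - 3)**2 = 8 + (-13)**2 = 8 + 169 = 177)
-39280 + r(221) = -39280 + 177 = -39103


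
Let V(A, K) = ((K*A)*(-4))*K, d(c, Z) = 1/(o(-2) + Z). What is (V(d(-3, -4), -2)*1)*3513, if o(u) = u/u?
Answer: 18736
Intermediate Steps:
o(u) = 1
d(c, Z) = 1/(1 + Z)
V(A, K) = -4*A*K**2 (V(A, K) = ((A*K)*(-4))*K = (-4*A*K)*K = -4*A*K**2)
(V(d(-3, -4), -2)*1)*3513 = (-4*(-2)**2/(1 - 4)*1)*3513 = (-4*4/(-3)*1)*3513 = (-4*(-1/3)*4*1)*3513 = ((16/3)*1)*3513 = (16/3)*3513 = 18736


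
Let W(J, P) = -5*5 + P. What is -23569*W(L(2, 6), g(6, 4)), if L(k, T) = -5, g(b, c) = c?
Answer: 494949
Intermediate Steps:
W(J, P) = -25 + P
-23569*W(L(2, 6), g(6, 4)) = -23569*(-25 + 4) = -23569*(-21) = 494949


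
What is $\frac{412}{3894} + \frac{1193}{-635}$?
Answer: $- \frac{2191961}{1236345} \approx -1.7729$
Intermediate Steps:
$\frac{412}{3894} + \frac{1193}{-635} = 412 \cdot \frac{1}{3894} + 1193 \left(- \frac{1}{635}\right) = \frac{206}{1947} - \frac{1193}{635} = - \frac{2191961}{1236345}$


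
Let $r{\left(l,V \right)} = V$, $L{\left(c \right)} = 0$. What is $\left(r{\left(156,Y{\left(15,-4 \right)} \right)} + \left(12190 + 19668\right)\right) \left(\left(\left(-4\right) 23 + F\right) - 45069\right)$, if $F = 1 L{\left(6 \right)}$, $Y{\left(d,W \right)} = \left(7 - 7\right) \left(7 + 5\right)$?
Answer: $-1438739138$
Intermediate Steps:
$Y{\left(d,W \right)} = 0$ ($Y{\left(d,W \right)} = 0 \cdot 12 = 0$)
$F = 0$ ($F = 1 \cdot 0 = 0$)
$\left(r{\left(156,Y{\left(15,-4 \right)} \right)} + \left(12190 + 19668\right)\right) \left(\left(\left(-4\right) 23 + F\right) - 45069\right) = \left(0 + \left(12190 + 19668\right)\right) \left(\left(\left(-4\right) 23 + 0\right) - 45069\right) = \left(0 + 31858\right) \left(\left(-92 + 0\right) - 45069\right) = 31858 \left(-92 - 45069\right) = 31858 \left(-45161\right) = -1438739138$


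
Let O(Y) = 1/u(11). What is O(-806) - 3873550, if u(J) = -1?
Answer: -3873551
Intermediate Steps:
O(Y) = -1 (O(Y) = 1/(-1) = -1)
O(-806) - 3873550 = -1 - 3873550 = -3873551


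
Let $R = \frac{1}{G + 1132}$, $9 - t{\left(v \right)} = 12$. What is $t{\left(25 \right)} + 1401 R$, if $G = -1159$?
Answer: $- \frac{494}{9} \approx -54.889$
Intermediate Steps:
$t{\left(v \right)} = -3$ ($t{\left(v \right)} = 9 - 12 = -3$)
$R = - \frac{1}{27}$ ($R = \frac{1}{-1159 + 1132} = \frac{1}{-27} = - \frac{1}{27} \approx -0.037037$)
$t{\left(25 \right)} + 1401 R = -3 + 1401 \left(- \frac{1}{27}\right) = -3 - \frac{467}{9} = - \frac{494}{9}$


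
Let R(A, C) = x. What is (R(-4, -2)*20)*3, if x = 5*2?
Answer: 600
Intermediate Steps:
x = 10
R(A, C) = 10
(R(-4, -2)*20)*3 = (10*20)*3 = 200*3 = 600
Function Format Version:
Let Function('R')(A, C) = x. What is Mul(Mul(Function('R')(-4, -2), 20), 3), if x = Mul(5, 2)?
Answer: 600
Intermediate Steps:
x = 10
Function('R')(A, C) = 10
Mul(Mul(Function('R')(-4, -2), 20), 3) = Mul(Mul(10, 20), 3) = Mul(200, 3) = 600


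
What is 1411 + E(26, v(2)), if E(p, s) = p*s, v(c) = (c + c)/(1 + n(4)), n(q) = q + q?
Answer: 12803/9 ≈ 1422.6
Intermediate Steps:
n(q) = 2*q
v(c) = 2*c/9 (v(c) = (c + c)/(1 + 2*4) = (2*c)/(1 + 8) = (2*c)/9 = (2*c)*(1/9) = 2*c/9)
1411 + E(26, v(2)) = 1411 + 26*((2/9)*2) = 1411 + 26*(4/9) = 1411 + 104/9 = 12803/9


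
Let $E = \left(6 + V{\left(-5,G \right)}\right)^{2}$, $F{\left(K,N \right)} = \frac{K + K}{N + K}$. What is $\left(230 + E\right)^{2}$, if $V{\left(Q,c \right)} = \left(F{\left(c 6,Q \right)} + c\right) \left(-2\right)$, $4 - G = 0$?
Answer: $\frac{10198172196}{130321} \approx 78254.0$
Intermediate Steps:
$G = 4$ ($G = 4 - 0 = 4 + 0 = 4$)
$F{\left(K,N \right)} = \frac{2 K}{K + N}$
$V{\left(Q,c \right)} = - 2 c - \frac{24 c}{Q + 6 c}$ ($V{\left(Q,c \right)} = \left(\frac{2 c 6}{c 6 + Q} + c\right) \left(-2\right) = \left(\frac{2 \cdot 6 c}{6 c + Q} + c\right) \left(-2\right) = \left(\frac{2 \cdot 6 c}{Q + 6 c} + c\right) \left(-2\right) = \left(\frac{12 c}{Q + 6 c} + c\right) \left(-2\right) = \left(c + \frac{12 c}{Q + 6 c}\right) \left(-2\right) = - 2 c - \frac{24 c}{Q + 6 c}$)
$E = \frac{17956}{361}$ ($E = \left(6 + 2 \cdot 4 \frac{1}{-5 + 6 \cdot 4} \left(-12 - -5 - 24\right)\right)^{2} = \left(6 + 2 \cdot 4 \frac{1}{-5 + 24} \left(-12 + 5 - 24\right)\right)^{2} = \left(6 + 2 \cdot 4 \cdot \frac{1}{19} \left(-31\right)\right)^{2} = \left(6 - \frac{248}{19}\right)^{2} = \left(- \frac{134}{19}\right)^{2} = \frac{17956}{361} \approx 49.74$)
$\left(230 + E\right)^{2} = \left(230 + \frac{17956}{361}\right)^{2} = \left(\frac{100986}{361}\right)^{2} = \frac{10198172196}{130321}$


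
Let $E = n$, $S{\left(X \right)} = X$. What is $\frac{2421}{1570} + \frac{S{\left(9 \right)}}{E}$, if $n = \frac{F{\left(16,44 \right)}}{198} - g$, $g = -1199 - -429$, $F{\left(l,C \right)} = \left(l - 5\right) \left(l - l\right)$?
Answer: $\frac{18783}{12089} \approx 1.5537$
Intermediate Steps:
$F{\left(l,C \right)} = 0$ ($F{\left(l,C \right)} = \left(-5 + l\right) 0 = 0$)
$g = -770$ ($g = -1199 + 429 = -770$)
$n = 770$ ($n = \frac{0}{198} - -770 = 0 \cdot \frac{1}{198} + 770 = 0 + 770 = 770$)
$E = 770$
$\frac{2421}{1570} + \frac{S{\left(9 \right)}}{E} = \frac{2421}{1570} + \frac{9}{770} = \frac{18783}{12089}$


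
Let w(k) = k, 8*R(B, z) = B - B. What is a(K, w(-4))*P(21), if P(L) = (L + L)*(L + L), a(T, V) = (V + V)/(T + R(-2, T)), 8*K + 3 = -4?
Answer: 16128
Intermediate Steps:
R(B, z) = 0 (R(B, z) = (B - B)/8 = (⅛)*0 = 0)
K = -7/8 (K = -3/8 + (⅛)*(-4) = -3/8 - ½ = -7/8 ≈ -0.87500)
a(T, V) = 2*V/T (a(T, V) = (V + V)/(T + 0) = (2*V)/T = 2*V/T)
P(L) = 4*L² (P(L) = (2*L)*(2*L) = 4*L²)
a(K, w(-4))*P(21) = (2*(-4)/(-7/8))*(4*21²) = (2*(-4)*(-8/7))*(4*441) = (64/7)*1764 = 16128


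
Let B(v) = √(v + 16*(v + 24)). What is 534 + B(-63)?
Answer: 534 + I*√687 ≈ 534.0 + 26.211*I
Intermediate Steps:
B(v) = √(384 + 17*v) (B(v) = √(v + 16*(24 + v)) = √(v + (384 + 16*v)) = √(384 + 17*v))
534 + B(-63) = 534 + √(384 + 17*(-63)) = 534 + √(384 - 1071) = 534 + √(-687) = 534 + I*√687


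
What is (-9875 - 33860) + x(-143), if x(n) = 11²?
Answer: -43614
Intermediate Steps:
x(n) = 121
(-9875 - 33860) + x(-143) = (-9875 - 33860) + 121 = -43735 + 121 = -43614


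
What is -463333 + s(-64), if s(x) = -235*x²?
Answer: -1425893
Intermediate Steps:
-463333 + s(-64) = -463333 - 235*(-64)² = -463333 - 235*4096 = -463333 - 962560 = -1425893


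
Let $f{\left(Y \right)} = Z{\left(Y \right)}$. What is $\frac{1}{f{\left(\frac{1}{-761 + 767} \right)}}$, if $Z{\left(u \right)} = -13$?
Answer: $- \frac{1}{13} \approx -0.076923$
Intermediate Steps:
$f{\left(Y \right)} = -13$
$\frac{1}{f{\left(\frac{1}{-761 + 767} \right)}} = \frac{1}{-13} = - \frac{1}{13}$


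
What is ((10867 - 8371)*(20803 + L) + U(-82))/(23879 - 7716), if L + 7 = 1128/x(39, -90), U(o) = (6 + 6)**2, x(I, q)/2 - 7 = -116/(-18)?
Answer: 6293411856/1955723 ≈ 3217.9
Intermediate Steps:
x(I, q) = 242/9 (x(I, q) = 14 + 2*(-116/(-18)) = 14 + 2*(-116*(-1/18)) = 14 + 2*(58/9) = 14 + 116/9 = 242/9)
U(o) = 144 (U(o) = 12**2 = 144)
L = 4229/121 (L = -7 + 1128/(242/9) = -7 + 1128*(9/242) = -7 + 5076/121 = 4229/121 ≈ 34.950)
((10867 - 8371)*(20803 + L) + U(-82))/(23879 - 7716) = ((10867 - 8371)*(20803 + 4229/121) + 144)/(23879 - 7716) = (2496*(2521392/121) + 144)/16163 = (6293394432/121 + 144)*(1/16163) = (6293411856/121)*(1/16163) = 6293411856/1955723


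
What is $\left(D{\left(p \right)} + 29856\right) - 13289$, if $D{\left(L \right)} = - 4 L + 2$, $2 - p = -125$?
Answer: $16061$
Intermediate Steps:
$p = 127$ ($p = 2 - -125 = 2 + 125 = 127$)
$D{\left(L \right)} = 2 - 4 L$
$\left(D{\left(p \right)} + 29856\right) - 13289 = \left(\left(2 - 508\right) + 29856\right) - 13289 = \left(-506 + 29856\right) - 13289 = 29350 - 13289 = 16061$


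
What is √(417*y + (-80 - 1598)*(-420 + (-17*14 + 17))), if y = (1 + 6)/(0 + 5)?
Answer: √26904545/5 ≈ 1037.4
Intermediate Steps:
y = 7/5 ≈ 1.4000
√(417*y + (-80 - 1598)*(-420 + (-17*14 + 17))) = √(417*(7/5) + (-80 - 1598)*(-420 + (-17*14 + 17))) = √(2919/5 - 1678*(-420 + (-238 + 17))) = √(2919/5 - 1678*(-420 - 221)) = √(2919/5 - 1678*(-641)) = √(2919/5 + 1075598) = √(5380909/5) = √26904545/5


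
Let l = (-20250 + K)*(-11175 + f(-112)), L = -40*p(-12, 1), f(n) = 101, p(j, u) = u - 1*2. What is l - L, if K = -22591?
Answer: 474421194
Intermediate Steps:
p(j, u) = -2 + u (p(j, u) = u - 2 = -2 + u)
L = 40 (L = -40*(-2 + 1) = -40*(-1) = 40)
l = 474421234 (l = (-20250 - 22591)*(-11175 + 101) = -42841*(-11074) = 474421234)
l - L = 474421234 - 1*40 = 474421234 - 40 = 474421194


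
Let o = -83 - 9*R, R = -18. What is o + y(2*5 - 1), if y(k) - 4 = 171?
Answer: 254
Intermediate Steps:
y(k) = 175 (y(k) = 4 + 171 = 175)
o = 79 (o = -83 - 9*(-18) = -83 + 162 = 79)
o + y(2*5 - 1) = 79 + 175 = 254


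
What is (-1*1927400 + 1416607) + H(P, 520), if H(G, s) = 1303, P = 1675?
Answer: -509490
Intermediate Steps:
(-1*1927400 + 1416607) + H(P, 520) = (-1*1927400 + 1416607) + 1303 = (-1927400 + 1416607) + 1303 = -510793 + 1303 = -509490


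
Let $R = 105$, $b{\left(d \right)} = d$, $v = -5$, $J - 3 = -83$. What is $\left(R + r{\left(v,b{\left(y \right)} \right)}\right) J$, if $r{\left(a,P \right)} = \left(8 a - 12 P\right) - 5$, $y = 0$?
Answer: $-4800$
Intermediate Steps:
$J = -80$ ($J = 3 - 83 = -80$)
$r{\left(a,P \right)} = -5 - 12 P + 8 a$ ($r{\left(a,P \right)} = \left(- 12 P + 8 a\right) - 5 = -5 - 12 P + 8 a$)
$\left(R + r{\left(v,b{\left(y \right)} \right)}\right) J = \left(105 - 45\right) \left(-80\right) = 60 \left(-80\right) = -4800$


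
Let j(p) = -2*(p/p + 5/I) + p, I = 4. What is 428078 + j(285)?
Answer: 856717/2 ≈ 4.2836e+5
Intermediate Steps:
j(p) = -9/2 + p (j(p) = -2*(p/p + 5/4) + p = -2*(1 + 5*(1/4)) + p = -2*(1 + 5/4) + p = -2*9/4 + p = -9/2 + p)
428078 + j(285) = 428078 + (-9/2 + 285) = 428078 + 561/2 = 856717/2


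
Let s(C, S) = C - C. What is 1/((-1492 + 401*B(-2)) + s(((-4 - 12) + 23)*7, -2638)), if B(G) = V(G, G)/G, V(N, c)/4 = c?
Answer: 1/112 ≈ 0.0089286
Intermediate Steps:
V(N, c) = 4*c
s(C, S) = 0
B(G) = 4 (B(G) = (4*G)/G = 4)
1/((-1492 + 401*B(-2)) + s(((-4 - 12) + 23)*7, -2638)) = 1/((-1492 + 401*4) + 0) = 1/((-1492 + 1604) + 0) = 1/(112 + 0) = 1/112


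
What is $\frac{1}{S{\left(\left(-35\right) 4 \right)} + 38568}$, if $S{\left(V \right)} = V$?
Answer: $\frac{1}{38428} \approx 2.6023 \cdot 10^{-5}$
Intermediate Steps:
$\frac{1}{S{\left(\left(-35\right) 4 \right)} + 38568} = \frac{1}{\left(-35\right) 4 + 38568} = \frac{1}{-140 + 38568} = \frac{1}{38428}$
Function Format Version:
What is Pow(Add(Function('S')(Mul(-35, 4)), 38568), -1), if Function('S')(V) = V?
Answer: Rational(1, 38428) ≈ 2.6023e-5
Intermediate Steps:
Pow(Add(Function('S')(Mul(-35, 4)), 38568), -1) = Pow(Add(Mul(-35, 4), 38568), -1) = Pow(Add(-140, 38568), -1) = Pow(38428, -1) = Rational(1, 38428)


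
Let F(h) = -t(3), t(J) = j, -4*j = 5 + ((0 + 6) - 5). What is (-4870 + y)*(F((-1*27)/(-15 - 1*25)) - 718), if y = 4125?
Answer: 1067585/2 ≈ 5.3379e+5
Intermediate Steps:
j = -3/2 (j = -(5 + ((0 + 6) - 5))/4 = -(5 + (6 - 5))/4 = -(5 + 1)/4 = -1/4*6 = -3/2 ≈ -1.5000)
t(J) = -3/2
F(h) = 3/2 (F(h) = -1*(-3/2) = 3/2)
(-4870 + y)*(F((-1*27)/(-15 - 1*25)) - 718) = (-4870 + 4125)*(3/2 - 718) = -745*(-1433/2) = 1067585/2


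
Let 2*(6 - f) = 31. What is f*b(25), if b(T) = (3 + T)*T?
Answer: -6650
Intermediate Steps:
b(T) = T*(3 + T)
f = -19/2 (f = 6 - ½*31 = 6 - 31/2 = -19/2 ≈ -9.5000)
f*b(25) = -475*(3 + 25)/2 = -475*28/2 = -19/2*700 = -6650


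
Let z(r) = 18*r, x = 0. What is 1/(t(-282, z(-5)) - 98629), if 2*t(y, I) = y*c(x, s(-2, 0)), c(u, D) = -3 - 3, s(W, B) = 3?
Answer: -1/97783 ≈ -1.0227e-5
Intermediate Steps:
c(u, D) = -6
t(y, I) = -3*y (t(y, I) = (y*(-6))/2 = (-6*y)/2 = -3*y)
1/(t(-282, z(-5)) - 98629) = 1/(-3*(-282) - 98629) = 1/(846 - 98629) = 1/(-97783) = -1/97783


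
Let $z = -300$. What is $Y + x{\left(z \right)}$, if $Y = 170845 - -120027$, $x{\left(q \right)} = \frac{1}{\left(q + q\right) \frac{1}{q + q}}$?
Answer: $290873$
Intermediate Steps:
$x{\left(q \right)} = 1$ ($x{\left(q \right)} = \frac{1}{2 q \frac{1}{2 q}} = 1^{-1} = 1$)
$Y = 290872$ ($Y = 170845 + 120027 = 290872$)
$Y + x{\left(z \right)} = 290872 + 1 = 290873$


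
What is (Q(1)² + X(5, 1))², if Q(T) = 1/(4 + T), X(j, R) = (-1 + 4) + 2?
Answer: 15876/625 ≈ 25.402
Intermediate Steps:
X(j, R) = 5 (X(j, R) = 3 + 2 = 5)
(Q(1)² + X(5, 1))² = ((1/(4 + 1))² + 5)² = ((1/5)² + 5)² = ((⅕)² + 5)² = (1/25 + 5)² = (126/25)² = 15876/625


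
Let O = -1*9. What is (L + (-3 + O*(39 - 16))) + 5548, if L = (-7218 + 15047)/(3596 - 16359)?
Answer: 68121065/12763 ≈ 5337.4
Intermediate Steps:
O = -9
L = -7829/12763 (L = 7829/(-12763) = 7829*(-1/12763) = -7829/12763 ≈ -0.61341)
(L + (-3 + O*(39 - 16))) + 5548 = (-7829/12763 + (-3 - 9*(39 - 16))) + 5548 = (-7829/12763 + (-3 - 9*23)) + 5548 = (-7829/12763 + (-3 - 207)) + 5548 = (-7829/12763 - 210) + 5548 = -2688059/12763 + 5548 = 68121065/12763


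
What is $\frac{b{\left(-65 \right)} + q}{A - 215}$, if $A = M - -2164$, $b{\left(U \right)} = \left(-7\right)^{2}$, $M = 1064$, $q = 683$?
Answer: $\frac{732}{3013} \approx 0.24295$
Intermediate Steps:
$b{\left(U \right)} = 49$
$A = 3228$ ($A = 1064 - -2164 = 1064 + 2164 = 3228$)
$\frac{b{\left(-65 \right)} + q}{A - 215} = \frac{49 + 683}{3228 - 215} = \frac{732}{3013}$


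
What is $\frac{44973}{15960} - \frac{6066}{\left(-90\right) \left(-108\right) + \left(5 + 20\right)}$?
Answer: $\frac{239613}{109144} \approx 2.1954$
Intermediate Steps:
$\frac{44973}{15960} - \frac{6066}{\left(-90\right) \left(-108\right) + \left(5 + 20\right)} = 44973 \cdot \frac{1}{15960} - \frac{6066}{9720 + 25} = \frac{789}{280} - \frac{6066}{9745} = \frac{239613}{109144}$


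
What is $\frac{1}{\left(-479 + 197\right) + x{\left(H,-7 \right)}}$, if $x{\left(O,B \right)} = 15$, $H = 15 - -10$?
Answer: $- \frac{1}{267} \approx -0.0037453$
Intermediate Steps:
$H = 25$ ($H = 15 + 10 = 25$)
$\frac{1}{\left(-479 + 197\right) + x{\left(H,-7 \right)}} = \frac{1}{\left(-479 + 197\right) + 15} = \frac{1}{-282 + 15} = \frac{1}{-267} = - \frac{1}{267}$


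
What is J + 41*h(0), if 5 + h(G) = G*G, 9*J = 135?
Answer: -190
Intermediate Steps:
J = 15 (J = (1/9)*135 = 15)
h(G) = -5 + G**2 (h(G) = -5 + G*G = -5 + G**2)
J + 41*h(0) = 15 + 41*(-5 + 0**2) = 15 + 41*(-5 + 0) = 15 + 41*(-5) = 15 - 205 = -190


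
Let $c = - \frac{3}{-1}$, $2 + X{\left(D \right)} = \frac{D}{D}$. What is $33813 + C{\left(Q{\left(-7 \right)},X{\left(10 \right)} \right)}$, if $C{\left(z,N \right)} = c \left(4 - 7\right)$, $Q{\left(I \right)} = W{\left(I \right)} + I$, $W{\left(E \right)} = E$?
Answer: $33804$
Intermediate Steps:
$X{\left(D \right)} = -1$ ($X{\left(D \right)} = -2 + \frac{D}{D} = -2 + 1 = -1$)
$c = 3$ ($c = \left(-3\right) \left(-1\right) = 3$)
$Q{\left(I \right)} = 2 I$ ($Q{\left(I \right)} = I + I = 2 I$)
$C{\left(z,N \right)} = -9$ ($C{\left(z,N \right)} = 3 \left(4 - 7\right) = 3 \left(-3\right) = -9$)
$33813 + C{\left(Q{\left(-7 \right)},X{\left(10 \right)} \right)} = 33813 - 9 = 33804$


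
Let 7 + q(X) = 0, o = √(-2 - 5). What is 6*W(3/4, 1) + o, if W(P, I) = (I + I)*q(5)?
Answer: -84 + I*√7 ≈ -84.0 + 2.6458*I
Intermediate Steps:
o = I*√7 (o = √(-7) = I*√7 ≈ 2.6458*I)
q(X) = -7 (q(X) = -7 + 0 = -7)
W(P, I) = -14*I (W(P, I) = (I + I)*(-7) = (2*I)*(-7) = -14*I)
6*W(3/4, 1) + o = 6*(-14*1) + I*√7 = 6*(-14) + I*√7 = -84 + I*√7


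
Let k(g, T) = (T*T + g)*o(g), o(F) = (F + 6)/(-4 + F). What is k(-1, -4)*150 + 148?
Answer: -2102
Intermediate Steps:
o(F) = (6 + F)/(-4 + F)
k(g, T) = (6 + g)*(g + T²)/(-4 + g) (k(g, T) = (T*T + g)*((6 + g)/(-4 + g)) = (T² + g)*((6 + g)/(-4 + g)) = (g + T²)*((6 + g)/(-4 + g)) = (6 + g)*(g + T²)/(-4 + g))
k(-1, -4)*150 + 148 = ((6 - 1)*(-1 + (-4)²)/(-4 - 1))*150 + 148 = (5*(-1 + 16)/(-5))*150 + 148 = -⅕*5*15*150 + 148 = -15*150 + 148 = -2250 + 148 = -2102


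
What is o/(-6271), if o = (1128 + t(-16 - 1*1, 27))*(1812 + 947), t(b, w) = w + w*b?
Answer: -1920264/6271 ≈ -306.21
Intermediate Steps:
t(b, w) = w + b*w
o = 1920264 (o = (1128 + 27*(1 + (-16 - 1*1)))*(1812 + 947) = (1128 + 27*(1 + (-16 - 1)))*2759 = (1128 + 27*(1 - 17))*2759 = (1128 + 27*(-16))*2759 = (1128 - 432)*2759 = 696*2759 = 1920264)
o/(-6271) = 1920264/(-6271) = 1920264*(-1/6271) = -1920264/6271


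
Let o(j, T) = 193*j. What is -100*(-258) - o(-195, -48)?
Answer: 63435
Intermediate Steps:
-100*(-258) - o(-195, -48) = -100*(-258) - 193*(-195) = 25800 - 1*(-37635) = 25800 + 37635 = 63435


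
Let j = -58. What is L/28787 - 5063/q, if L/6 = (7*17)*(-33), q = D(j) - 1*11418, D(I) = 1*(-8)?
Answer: -11224621/29901842 ≈ -0.37538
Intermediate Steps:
D(I) = -8
q = -11426 (q = -8 - 1*11418 = -8 - 11418 = -11426)
L = -23562 (L = 6*((7*17)*(-33)) = 6*(119*(-33)) = 6*(-3927) = -23562)
L/28787 - 5063/q = -23562/28787 - 5063/(-11426) = -23562*1/28787 - 5063*(-1/11426) = -2142/2617 + 5063/11426 = -11224621/29901842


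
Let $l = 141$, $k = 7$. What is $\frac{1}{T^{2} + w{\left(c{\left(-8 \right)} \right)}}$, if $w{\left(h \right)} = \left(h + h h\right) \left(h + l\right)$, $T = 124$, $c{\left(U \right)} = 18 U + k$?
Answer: $\frac{1}{89904} \approx 1.1123 \cdot 10^{-5}$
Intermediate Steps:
$c{\left(U \right)} = 7 + 18 U$ ($c{\left(U \right)} = 18 U + 7 = 7 + 18 U$)
$w{\left(h \right)} = \left(141 + h\right) \left(h + h^{2}\right)$ ($w{\left(h \right)} = \left(h + h h\right) \left(h + 141\right) = \left(h + h^{2}\right) \left(141 + h\right) = \left(141 + h\right) \left(h + h^{2}\right)$)
$\frac{1}{T^{2} + w{\left(c{\left(-8 \right)} \right)}} = \frac{1}{124^{2} + \left(7 + 18 \left(-8\right)\right) \left(141 + \left(7 + 18 \left(-8\right)\right)^{2} + 142 \left(7 + 18 \left(-8\right)\right)\right)} = \frac{1}{15376 + \left(7 - 144\right) \left(141 + \left(7 - 144\right)^{2} + 142 \left(7 - 144\right)\right)} = \frac{1}{15376 - 137 \left(141 + \left(-137\right)^{2} + 142 \left(-137\right)\right)} = \frac{1}{15376 - 137 \left(141 + 18769 - 19454\right)} = \frac{1}{15376 - -74528} = \frac{1}{15376 + 74528} = \frac{1}{89904}$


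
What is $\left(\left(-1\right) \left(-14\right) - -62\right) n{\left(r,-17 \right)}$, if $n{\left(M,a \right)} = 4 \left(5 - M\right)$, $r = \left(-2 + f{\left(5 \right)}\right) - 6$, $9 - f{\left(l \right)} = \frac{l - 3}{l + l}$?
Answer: $\frac{6384}{5} \approx 1276.8$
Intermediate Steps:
$f{\left(l \right)} = 9 - \frac{-3 + l}{2 l}$ ($f{\left(l \right)} = 9 - \frac{l - 3}{l + l} = 9 - \frac{-3 + l}{2 l}$)
$r = \frac{4}{5}$ ($r = \left(-2 + \frac{3 + 17 \cdot 5}{2 \cdot 5}\right) - 6 = \left(-2 + \frac{1}{2} \cdot \frac{1}{5} \left(3 + 85\right)\right) - 6 = \left(-2 + \frac{1}{2} \cdot \frac{1}{5} \cdot 88\right) - 6 = \left(-2 + \frac{44}{5}\right) - 6 = \frac{34}{5} - 6 = \frac{4}{5} \approx 0.8$)
$n{\left(M,a \right)} = 20 - 4 M$
$\left(\left(-1\right) \left(-14\right) - -62\right) n{\left(r,-17 \right)} = \left(\left(-1\right) \left(-14\right) - -62\right) \left(20 - \frac{16}{5}\right) = \left(14 + 62\right) \left(20 - \frac{16}{5}\right) = 76 \cdot \frac{84}{5} = \frac{6384}{5}$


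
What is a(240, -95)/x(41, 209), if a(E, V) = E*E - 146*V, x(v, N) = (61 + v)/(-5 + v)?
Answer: 428820/17 ≈ 25225.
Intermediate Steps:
x(v, N) = (61 + v)/(-5 + v)
a(E, V) = E² - 146*V
a(240, -95)/x(41, 209) = (240² - 146*(-95))/(((61 + 41)/(-5 + 41))) = (57600 + 13870)/((102/36)) = 71470/(((1/36)*102)) = 71470/(17/6) = 71470*(6/17) = 428820/17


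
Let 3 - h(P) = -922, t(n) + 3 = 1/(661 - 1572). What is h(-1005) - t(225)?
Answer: 845409/911 ≈ 928.00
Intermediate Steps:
t(n) = -2734/911 (t(n) = -3 + 1/(661 - 1572) = -3 + 1/(-911) = -3 - 1/911 = -2734/911)
h(P) = 925 (h(P) = 3 - 1*(-922) = 3 + 922 = 925)
h(-1005) - t(225) = 925 - 1*(-2734/911) = 925 + 2734/911 = 845409/911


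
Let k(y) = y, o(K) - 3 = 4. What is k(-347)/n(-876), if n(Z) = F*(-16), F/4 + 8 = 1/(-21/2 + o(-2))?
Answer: -2429/3712 ≈ -0.65436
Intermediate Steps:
o(K) = 7 (o(K) = 3 + 4 = 7)
F = -232/7 (F = -32 + 4/(-21/2 + 7) = -32 + 4/(-7/2) = -32 + 4*(-2/7) = -32 - 8/7 = -232/7 ≈ -33.143)
n(Z) = 3712/7 (n(Z) = -232/7*(-16) = 3712/7)
k(-347)/n(-876) = -347/3712/7 = -347*7/3712 = -2429/3712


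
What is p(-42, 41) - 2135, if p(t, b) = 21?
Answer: -2114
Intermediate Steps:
p(-42, 41) - 2135 = 21 - 2135 = -2114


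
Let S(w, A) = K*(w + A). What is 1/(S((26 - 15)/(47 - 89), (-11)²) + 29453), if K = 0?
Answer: 1/29453 ≈ 3.3952e-5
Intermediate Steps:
S(w, A) = 0 (S(w, A) = 0*(w + A) = 0*(A + w) = 0)
1/(S((26 - 15)/(47 - 89), (-11)²) + 29453) = 1/(0 + 29453) = 1/29453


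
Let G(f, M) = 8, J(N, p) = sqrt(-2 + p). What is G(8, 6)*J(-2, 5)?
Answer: 8*sqrt(3) ≈ 13.856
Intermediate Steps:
G(8, 6)*J(-2, 5) = 8*sqrt(-2 + 5) = 8*sqrt(3)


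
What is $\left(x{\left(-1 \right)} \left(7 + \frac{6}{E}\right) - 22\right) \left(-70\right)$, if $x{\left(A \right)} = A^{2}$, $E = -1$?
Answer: $1470$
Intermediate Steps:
$\left(x{\left(-1 \right)} \left(7 + \frac{6}{E}\right) - 22\right) \left(-70\right) = \left(\left(-1\right)^{2} \left(7 + \frac{6}{-1}\right) - 22\right) \left(-70\right) = \left(1 \left(7 + 6 \left(-1\right)\right) - 22\right) \left(-70\right) = \left(1 \left(7 - 6\right) - 22\right) \left(-70\right) = \left(1 \cdot 1 - 22\right) \left(-70\right) = \left(1 - 22\right) \left(-70\right) = \left(-21\right) \left(-70\right) = 1470$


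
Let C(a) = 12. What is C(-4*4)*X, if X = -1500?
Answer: -18000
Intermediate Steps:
C(-4*4)*X = 12*(-1500) = -18000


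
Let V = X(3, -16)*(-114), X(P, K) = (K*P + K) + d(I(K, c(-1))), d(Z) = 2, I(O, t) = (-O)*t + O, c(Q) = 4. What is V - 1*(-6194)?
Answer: 13262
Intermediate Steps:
I(O, t) = O - O*t (I(O, t) = -O*t + O = O - O*t)
X(P, K) = 2 + K + K*P (X(P, K) = (K*P + K) + 2 = (K + K*P) + 2 = 2 + K + K*P)
V = 7068 (V = (2 - 16 - 16*3)*(-114) = (2 - 16 - 48)*(-114) = -62*(-114) = 7068)
V - 1*(-6194) = 7068 - 1*(-6194) = 7068 + 6194 = 13262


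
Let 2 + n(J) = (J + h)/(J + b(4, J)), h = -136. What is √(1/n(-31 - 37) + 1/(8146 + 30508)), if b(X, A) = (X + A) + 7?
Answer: 3*I*√59660941494/444521 ≈ 1.6484*I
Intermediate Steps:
b(X, A) = 7 + A + X (b(X, A) = (A + X) + 7 = 7 + A + X)
n(J) = -2 + (-136 + J)/(11 + 2*J) (n(J) = -2 + (J - 136)/(J + (7 + J + 4)) = -2 + (-136 + J)/(J + (11 + J)) = -2 + (-136 + J)/(11 + 2*J))
√(1/n(-31 - 37) + 1/(8146 + 30508)) = √(1/((-158 - 3*(-31 - 37))/(11 + 2*(-31 - 37))) + 1/(8146 + 30508)) = √(1/((-158 - 3*(-68))/(11 + 2*(-68))) + 1/38654) = √(1/((-158 + 204)/(11 - 136)) + 1/38654) = √(1/(46/(-125)) + 1/38654) = √(1/(-1/125*46) + 1/38654) = √(1/(-46/125) + 1/38654) = √(-125/46 + 1/38654) = √(-1207926/444521) = 3*I*√59660941494/444521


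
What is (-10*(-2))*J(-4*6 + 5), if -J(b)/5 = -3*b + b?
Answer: -3800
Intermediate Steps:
J(b) = 10*b (J(b) = -5*(-3*b + b) = -(-10)*b = 10*b)
(-10*(-2))*J(-4*6 + 5) = (-10*(-2))*(10*(-4*6 + 5)) = 20*(10*(-24 + 5)) = 20*(10*(-19)) = 20*(-190) = -3800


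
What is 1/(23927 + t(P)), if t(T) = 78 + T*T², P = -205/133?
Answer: 2352637/56466436060 ≈ 4.1664e-5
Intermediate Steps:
P = -205/133 (P = -205*1/133 = -205/133 ≈ -1.5414)
t(T) = 78 + T³
1/(23927 + t(P)) = 1/(23927 + (78 + (-205/133)³)) = 1/(23927 + (78 - 8615125/2352637)) = 1/(23927 + 174890561/2352637) = 1/(56466436060/2352637) = 2352637/56466436060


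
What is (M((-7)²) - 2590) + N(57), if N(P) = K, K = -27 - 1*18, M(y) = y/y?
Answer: -2634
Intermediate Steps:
M(y) = 1
K = -45 (K = -27 - 18 = -45)
N(P) = -45
(M((-7)²) - 2590) + N(57) = (1 - 2590) - 45 = -2589 - 45 = -2634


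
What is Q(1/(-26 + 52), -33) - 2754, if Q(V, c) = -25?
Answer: -2779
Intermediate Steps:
Q(1/(-26 + 52), -33) - 2754 = -25 - 2754 = -2779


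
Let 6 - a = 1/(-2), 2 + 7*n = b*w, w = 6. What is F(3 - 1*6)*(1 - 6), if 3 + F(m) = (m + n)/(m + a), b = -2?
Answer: 155/7 ≈ 22.143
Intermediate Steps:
n = -2 (n = -2/7 + (-2*6)/7 = -2/7 + (⅐)*(-12) = -2/7 - 12/7 = -2)
a = 13/2 (a = 6 - 1/(-2) = 6 - (-1)/2 = 6 - 1*(-½) = 6 + ½ = 13/2 ≈ 6.5000)
F(m) = -3 + (-2 + m)/(13/2 + m) (F(m) = -3 + (m - 2)/(m + 13/2) = -3 + (-2 + m)/(13/2 + m))
F(3 - 1*6)*(1 - 6) = ((-43 - 4*(3 - 1*6))/(13 + 2*(3 - 1*6)))*(1 - 6) = ((-43 - 4*(3 - 6))/(13 + 2*(3 - 6)))*(-5) = ((-43 - 4*(-3))/(13 + 2*(-3)))*(-5) = ((-43 + 12)/(13 - 6))*(-5) = (-31/7)*(-5) = ((⅐)*(-31))*(-5) = -31/7*(-5) = 155/7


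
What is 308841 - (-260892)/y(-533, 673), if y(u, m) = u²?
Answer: 87738591741/284089 ≈ 3.0884e+5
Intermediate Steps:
308841 - (-260892)/y(-533, 673) = 308841 - (-260892)/((-533)²) = 308841 - (-260892)/284089 = 308841 - 1*(-260892/284089) = 308841 + 260892/284089 = 87738591741/284089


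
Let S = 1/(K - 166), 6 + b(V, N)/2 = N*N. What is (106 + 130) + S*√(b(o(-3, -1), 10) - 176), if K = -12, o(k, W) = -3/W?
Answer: 236 - √3/89 ≈ 235.98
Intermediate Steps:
b(V, N) = -12 + 2*N² (b(V, N) = -12 + 2*(N*N) = -12 + 2*N²)
S = -1/178 (S = 1/(-12 - 166) = 1/(-178) = -1/178 ≈ -0.0056180)
(106 + 130) + S*√(b(o(-3, -1), 10) - 176) = (106 + 130) - √((-12 + 2*10²) - 176)/178 = 236 - √((-12 + 2*100) - 176)/178 = 236 - √((-12 + 200) - 176)/178 = 236 - √(188 - 176)/178 = 236 - √3/89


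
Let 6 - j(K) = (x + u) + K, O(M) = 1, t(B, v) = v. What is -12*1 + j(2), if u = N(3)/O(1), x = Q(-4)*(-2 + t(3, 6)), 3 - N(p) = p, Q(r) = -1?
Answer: -4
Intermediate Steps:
N(p) = 3 - p
x = -4 (x = -(-2 + 6) = -1*4 = -4)
u = 0 (u = (3 - 1*3)/1 = (3 - 3)*1 = 0*1 = 0)
j(K) = 10 - K (j(K) = 6 - ((-4 + 0) + K) = 6 - (-4 + K) = 6 + (4 - K) = 10 - K)
-12*1 + j(2) = -12*1 + (10 - 1*2) = -12 + (10 - 2) = -12 + 8 = -4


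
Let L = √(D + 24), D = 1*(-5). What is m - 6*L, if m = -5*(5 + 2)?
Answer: -35 - 6*√19 ≈ -61.153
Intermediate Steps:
D = -5
m = -35 (m = -5*7 = -35)
L = √19 (L = √(-5 + 24) = √19 ≈ 4.3589)
m - 6*L = -35 - 6*√19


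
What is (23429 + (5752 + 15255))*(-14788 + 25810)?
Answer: 489773592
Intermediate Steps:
(23429 + (5752 + 15255))*(-14788 + 25810) = (23429 + 21007)*11022 = 44436*11022 = 489773592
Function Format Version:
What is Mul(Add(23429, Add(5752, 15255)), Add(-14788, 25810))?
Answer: 489773592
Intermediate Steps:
Mul(Add(23429, Add(5752, 15255)), Add(-14788, 25810)) = Mul(Add(23429, 21007), 11022) = Mul(44436, 11022) = 489773592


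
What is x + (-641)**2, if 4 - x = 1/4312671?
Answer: 1772011823834/4312671 ≈ 4.1089e+5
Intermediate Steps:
x = 17250683/4312671 (x = 4 - 1/4312671 = 17250683/4312671 ≈ 4.0000)
x + (-641)**2 = 17250683/4312671 + (-641)**2 = 17250683/4312671 + 410881 = 1772011823834/4312671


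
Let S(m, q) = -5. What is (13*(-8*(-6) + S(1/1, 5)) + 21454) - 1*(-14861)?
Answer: 36874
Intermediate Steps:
(13*(-8*(-6) + S(1/1, 5)) + 21454) - 1*(-14861) = (13*(-8*(-6) - 5) + 21454) - 1*(-14861) = (13*(48 - 5) + 21454) + 14861 = (13*43 + 21454) + 14861 = (559 + 21454) + 14861 = 22013 + 14861 = 36874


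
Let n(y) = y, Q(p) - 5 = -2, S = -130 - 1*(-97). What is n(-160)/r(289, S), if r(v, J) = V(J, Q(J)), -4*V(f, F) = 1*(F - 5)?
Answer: -320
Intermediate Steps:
S = -33 (S = -130 + 97 = -33)
Q(p) = 3 (Q(p) = 5 - 2 = 3)
V(f, F) = 5/4 - F/4 (V(f, F) = -(F - 5)/4 = -(-5 + F)/4 = 5/4 - F/4)
r(v, J) = ½ (r(v, J) = 5/4 - ¼*3 = 5/4 - ¾ = ½)
n(-160)/r(289, S) = -160/½ = -160*2 = -320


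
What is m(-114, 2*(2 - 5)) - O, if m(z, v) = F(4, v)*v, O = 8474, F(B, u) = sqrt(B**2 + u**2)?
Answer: -8474 - 12*sqrt(13) ≈ -8517.3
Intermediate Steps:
m(z, v) = v*sqrt(16 + v**2) (m(z, v) = sqrt(4**2 + v**2)*v = sqrt(16 + v**2)*v = v*sqrt(16 + v**2))
m(-114, 2*(2 - 5)) - O = (2*(2 - 5))*sqrt(16 + (2*(2 - 5))**2) - 1*8474 = (2*(-3))*sqrt(16 + (2*(-3))**2) - 8474 = -6*sqrt(16 + (-6)**2) - 8474 = -6*sqrt(16 + 36) - 8474 = -12*sqrt(13) - 8474 = -8474 - 12*sqrt(13)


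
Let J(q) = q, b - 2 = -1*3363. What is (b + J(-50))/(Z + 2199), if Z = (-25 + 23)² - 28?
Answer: -1137/725 ≈ -1.5683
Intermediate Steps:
b = -3361 (b = 2 - 1*3363 = 2 - 3363 = -3361)
Z = -24 (Z = (-2)² - 28 = 4 - 28 = -24)
(b + J(-50))/(Z + 2199) = (-3361 - 50)/(-24 + 2199) = -3411/2175 = -3411*1/2175 = -1137/725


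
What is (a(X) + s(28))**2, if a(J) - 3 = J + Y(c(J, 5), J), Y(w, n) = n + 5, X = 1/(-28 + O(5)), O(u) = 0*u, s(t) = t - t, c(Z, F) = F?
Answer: 12321/196 ≈ 62.862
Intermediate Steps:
s(t) = 0
O(u) = 0
X = -1/28 (X = 1/(-28 + 0) = 1/(-28) = -1/28 ≈ -0.035714)
Y(w, n) = 5 + n
a(J) = 8 + 2*J (a(J) = 3 + (J + (5 + J)) = 3 + (5 + 2*J) = 8 + 2*J)
(a(X) + s(28))**2 = ((8 + 2*(-1/28)) + 0)**2 = ((8 - 1/14) + 0)**2 = (111/14 + 0)**2 = (111/14)**2 = 12321/196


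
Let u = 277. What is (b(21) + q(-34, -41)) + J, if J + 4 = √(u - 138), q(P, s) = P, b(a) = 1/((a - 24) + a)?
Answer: -683/18 + √139 ≈ -26.155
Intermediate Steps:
b(a) = 1/(-24 + 2*a) (b(a) = 1/((-24 + a) + a) = 1/(-24 + 2*a))
J = -4 + √139 (J = -4 + √(277 - 138) = -4 + √139 ≈ 7.7898)
(b(21) + q(-34, -41)) + J = (1/(2*(-12 + 21)) - 34) + (-4 + √139) = ((½)/9 - 34) + (-4 + √139) = ((½)*(⅑) - 34) + (-4 + √139) = (1/18 - 34) + (-4 + √139) = -611/18 + (-4 + √139) = -683/18 + √139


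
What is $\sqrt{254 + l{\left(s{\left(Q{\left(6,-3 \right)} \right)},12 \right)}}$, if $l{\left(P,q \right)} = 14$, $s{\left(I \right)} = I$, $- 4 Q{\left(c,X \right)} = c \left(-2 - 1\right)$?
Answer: $2 \sqrt{67} \approx 16.371$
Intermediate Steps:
$Q{\left(c,X \right)} = \frac{3 c}{4}$ ($Q{\left(c,X \right)} = - \frac{c \left(-2 - 1\right)}{4} = - \frac{c \left(-3\right)}{4} = - \frac{\left(-3\right) c}{4} = \frac{3 c}{4}$)
$\sqrt{254 + l{\left(s{\left(Q{\left(6,-3 \right)} \right)},12 \right)}} = \sqrt{254 + 14} = \sqrt{268} = 2 \sqrt{67}$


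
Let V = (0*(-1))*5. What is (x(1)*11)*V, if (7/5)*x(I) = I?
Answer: 0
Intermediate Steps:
x(I) = 5*I/7
V = 0 (V = 0*5 = 0)
(x(1)*11)*V = (((5/7)*1)*11)*0 = ((5/7)*11)*0 = (55/7)*0 = 0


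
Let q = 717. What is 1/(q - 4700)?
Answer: -1/3983 ≈ -0.00025107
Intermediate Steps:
1/(q - 4700) = 1/(717 - 4700) = 1/(-3983) = -1/3983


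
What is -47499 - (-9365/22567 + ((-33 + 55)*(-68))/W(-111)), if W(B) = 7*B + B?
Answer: -118985183077/2504937 ≈ -47500.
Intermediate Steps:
W(B) = 8*B
-47499 - (-9365/22567 + ((-33 + 55)*(-68))/W(-111)) = -47499 - (-9365/22567 + ((-33 + 55)*(-68))/((8*(-111)))) = -47499 - (-9365*1/22567 + (22*(-68))/(-888)) = -47499 - (-9365/22567 - 1496*(-1/888)) = -47499 - (-9365/22567 + 187/111) = -47499 - 1*3180514/2504937 = -47499 - 3180514/2504937 = -118985183077/2504937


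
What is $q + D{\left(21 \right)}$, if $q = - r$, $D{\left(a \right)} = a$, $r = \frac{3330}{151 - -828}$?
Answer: $\frac{17229}{979} \approx 17.599$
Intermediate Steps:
$r = \frac{3330}{979}$ ($r = \frac{3330}{151 + 828} = \frac{3330}{979} \approx 3.4014$)
$q = - \frac{3330}{979}$ ($q = \left(-1\right) \frac{3330}{979} = - \frac{3330}{979} \approx -3.4014$)
$q + D{\left(21 \right)} = - \frac{3330}{979} + 21 = \frac{17229}{979}$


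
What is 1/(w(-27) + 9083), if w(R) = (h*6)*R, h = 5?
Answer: 1/8273 ≈ 0.00012088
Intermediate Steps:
w(R) = 30*R (w(R) = (5*6)*R = 30*R)
1/(w(-27) + 9083) = 1/(30*(-27) + 9083) = 1/(-810 + 9083) = 1/8273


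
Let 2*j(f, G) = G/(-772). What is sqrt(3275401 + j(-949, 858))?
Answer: sqrt(488021564599)/386 ≈ 1809.8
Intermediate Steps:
j(f, G) = -G/1544 (j(f, G) = (G/(-772))/2 = (G*(-1/772))/2 = (-G/772)/2 = -G/1544)
sqrt(3275401 + j(-949, 858)) = sqrt(3275401 - 1/1544*858) = sqrt(3275401 - 429/772) = sqrt(2528609143/772) = sqrt(488021564599)/386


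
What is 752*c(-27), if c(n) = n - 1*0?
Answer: -20304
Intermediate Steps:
c(n) = n (c(n) = n + 0 = n)
752*c(-27) = 752*(-27) = -20304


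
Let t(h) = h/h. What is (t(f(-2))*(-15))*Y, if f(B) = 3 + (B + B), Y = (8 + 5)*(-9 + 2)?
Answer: 1365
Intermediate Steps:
Y = -91 (Y = 13*(-7) = -91)
f(B) = 3 + 2*B
t(h) = 1
(t(f(-2))*(-15))*Y = (1*(-15))*(-91) = -15*(-91) = 1365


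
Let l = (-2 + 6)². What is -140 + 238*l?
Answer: 3668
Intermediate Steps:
l = 16 (l = 4² = 16)
-140 + 238*l = -140 + 238*16 = -140 + 3808 = 3668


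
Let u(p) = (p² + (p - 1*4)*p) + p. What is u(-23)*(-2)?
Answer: -2254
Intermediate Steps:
u(p) = p + p² + p*(-4 + p) (u(p) = (p² + (p - 4)*p) + p = (p² + (-4 + p)*p) + p = (p² + p*(-4 + p)) + p = p + p² + p*(-4 + p))
u(-23)*(-2) = -23*(-3 + 2*(-23))*(-2) = -23*(-3 - 46)*(-2) = -23*(-49)*(-2) = 1127*(-2) = -2254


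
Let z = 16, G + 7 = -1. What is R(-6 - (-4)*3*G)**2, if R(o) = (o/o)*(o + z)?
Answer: 7396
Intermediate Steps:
G = -8 (G = -7 - 1 = -8)
R(o) = 16 + o (R(o) = (o/o)*(o + 16) = 1*(16 + o) = 16 + o)
R(-6 - (-4)*3*G)**2 = (16 + (-6 - (-4)*3*(-8)))**2 = (16 + (-6 - (-4)*(-24)))**2 = (16 + (-6 - 1*96))**2 = (16 + (-6 - 96))**2 = (16 - 102)**2 = (-86)**2 = 7396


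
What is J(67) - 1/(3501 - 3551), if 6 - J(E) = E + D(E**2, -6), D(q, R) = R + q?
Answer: -227199/50 ≈ -4544.0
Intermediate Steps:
J(E) = 12 - E - E**2 (J(E) = 6 - (E + (-6 + E**2)) = 6 - (-6 + E + E**2) = 6 + (6 - E - E**2) = 12 - E - E**2)
J(67) - 1/(3501 - 3551) = (12 - 1*67 - 1*67**2) - 1/(3501 - 3551) = (12 - 67 - 1*4489) - 1/(-50) = (12 - 67 - 4489) - 1*(-1/50) = -4544 + 1/50 = -227199/50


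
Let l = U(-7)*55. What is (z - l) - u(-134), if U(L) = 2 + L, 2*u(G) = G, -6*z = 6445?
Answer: -4393/6 ≈ -732.17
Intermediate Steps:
z = -6445/6 (z = -⅙*6445 = -6445/6 ≈ -1074.2)
u(G) = G/2
l = -275 (l = (2 - 7)*55 = -5*55 = -275)
(z - l) - u(-134) = (-6445/6 - 1*(-275)) - (-134)/2 = (-6445/6 + 275) - 1*(-67) = -4795/6 + 67 = -4393/6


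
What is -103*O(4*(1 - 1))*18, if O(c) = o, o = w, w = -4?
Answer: 7416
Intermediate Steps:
o = -4
O(c) = -4
-103*O(4*(1 - 1))*18 = -103*(-4)*18 = 412*18 = 7416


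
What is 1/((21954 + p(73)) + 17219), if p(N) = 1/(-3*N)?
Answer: 219/8578886 ≈ 2.5528e-5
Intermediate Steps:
p(N) = -1/(3*N)
1/((21954 + p(73)) + 17219) = 1/((21954 - 1/3/73) + 17219) = 1/((21954 - 1/3*1/73) + 17219) = 1/((21954 - 1/219) + 17219) = 1/(4807925/219 + 17219) = 1/(8578886/219) = 219/8578886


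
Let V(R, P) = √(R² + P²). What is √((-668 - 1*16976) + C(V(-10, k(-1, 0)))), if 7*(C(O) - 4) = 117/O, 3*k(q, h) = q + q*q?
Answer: 9*I*√1067010/70 ≈ 132.81*I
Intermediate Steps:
k(q, h) = q/3 + q²/3 (k(q, h) = (q + q*q)/3 = (q + q²)/3 = q/3 + q²/3)
V(R, P) = √(P² + R²)
C(O) = 4 + 117/(7*O) (C(O) = 4 + (117/O)/7 = 4 + 117/(7*O))
√((-668 - 1*16976) + C(V(-10, k(-1, 0)))) = √((-668 - 1*16976) + (4 + 117/(7*(√(((⅓)*(-1)*(1 - 1))² + (-10)²))))) = √((-668 - 16976) + (4 + 117/(7*(√(((⅓)*(-1)*0)² + 100))))) = √(-17644 + (4 + 117/(7*(√(0² + 100))))) = √(-17644 + (4 + 117/(7*(√(0 + 100))))) = √(-17644 + (4 + 117/(7*(√100)))) = √(-17644 + (4 + (117/7)/10)) = √(-17644 + (4 + (117/7)*(⅒))) = √(-17644 + (4 + 117/70)) = √(-17644 + 397/70) = √(-1234683/70) = 9*I*√1067010/70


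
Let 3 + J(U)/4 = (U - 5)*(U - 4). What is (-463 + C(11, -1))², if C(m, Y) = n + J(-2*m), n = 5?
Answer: 5466244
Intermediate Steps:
J(U) = -12 + 4*(-5 + U)*(-4 + U) (J(U) = -12 + 4*((U - 5)*(U - 4)) = -12 + 4*((-5 + U)*(-4 + U)) = -12 + 4*(-5 + U)*(-4 + U))
C(m, Y) = 73 + 16*m² + 72*m (C(m, Y) = 5 + (68 - (-72)*m + 4*(-2*m)²) = 5 + (68 + 72*m + 4*(4*m²)) = 5 + (68 + 72*m + 16*m²) = 5 + (68 + 16*m² + 72*m) = 73 + 16*m² + 72*m)
(-463 + C(11, -1))² = (-463 + (73 + 16*11² + 72*11))² = (-463 + (73 + 16*121 + 792))² = (-463 + (73 + 1936 + 792))² = (-463 + 2801)² = 2338² = 5466244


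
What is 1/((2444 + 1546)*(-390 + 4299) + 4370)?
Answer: 1/15601280 ≈ 6.4097e-8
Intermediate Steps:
1/((2444 + 1546)*(-390 + 4299) + 4370) = 1/(3990*3909 + 4370) = 1/(15596910 + 4370) = 1/15601280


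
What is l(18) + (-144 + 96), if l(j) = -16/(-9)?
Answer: -416/9 ≈ -46.222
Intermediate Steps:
l(j) = 16/9 (l(j) = -16*(-1/9) = 16/9)
l(18) + (-144 + 96) = 16/9 + (-144 + 96) = 16/9 - 48 = -416/9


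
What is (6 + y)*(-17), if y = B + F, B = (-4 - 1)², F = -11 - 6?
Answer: -238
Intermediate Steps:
F = -17
B = 25 (B = (-5)² = 25)
y = 8 (y = 25 - 17 = 8)
(6 + y)*(-17) = (6 + 8)*(-17) = 14*(-17) = -238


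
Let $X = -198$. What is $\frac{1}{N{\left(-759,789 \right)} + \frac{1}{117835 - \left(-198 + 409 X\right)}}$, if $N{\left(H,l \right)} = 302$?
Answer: $\frac{199015}{60102531} \approx 0.0033113$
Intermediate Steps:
$\frac{1}{N{\left(-759,789 \right)} + \frac{1}{117835 - \left(-198 + 409 X\right)}} = \frac{1}{302 + \frac{1}{117835 + \left(198 - -80982\right)}} = \frac{1}{302 + \frac{1}{117835 + \left(198 + 80982\right)}} = \frac{1}{302 + \frac{1}{117835 + 81180}} = \frac{1}{302 + \frac{1}{199015}} = \frac{1}{\frac{60102531}{199015}} = \frac{199015}{60102531}$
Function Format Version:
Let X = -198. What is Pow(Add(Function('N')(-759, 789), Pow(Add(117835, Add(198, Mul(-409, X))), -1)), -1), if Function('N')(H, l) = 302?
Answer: Rational(199015, 60102531) ≈ 0.0033113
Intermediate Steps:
Pow(Add(Function('N')(-759, 789), Pow(Add(117835, Add(198, Mul(-409, X))), -1)), -1) = Pow(Add(302, Pow(Add(117835, Add(198, Mul(-409, -198))), -1)), -1) = Pow(Add(302, Pow(Add(117835, Add(198, 80982)), -1)), -1) = Pow(Add(302, Pow(Add(117835, 81180), -1)), -1) = Pow(Add(302, Pow(199015, -1)), -1) = Pow(Add(302, Rational(1, 199015)), -1) = Pow(Rational(60102531, 199015), -1) = Rational(199015, 60102531)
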